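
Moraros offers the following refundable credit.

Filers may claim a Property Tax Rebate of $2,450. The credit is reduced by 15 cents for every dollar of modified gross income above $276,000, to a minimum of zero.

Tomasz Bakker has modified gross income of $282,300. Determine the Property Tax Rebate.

Property Tax Rebate: 15% of the $6,300 excess over $276,000 is $945; credit = $2,450 − $945 = $1,505.

$1,505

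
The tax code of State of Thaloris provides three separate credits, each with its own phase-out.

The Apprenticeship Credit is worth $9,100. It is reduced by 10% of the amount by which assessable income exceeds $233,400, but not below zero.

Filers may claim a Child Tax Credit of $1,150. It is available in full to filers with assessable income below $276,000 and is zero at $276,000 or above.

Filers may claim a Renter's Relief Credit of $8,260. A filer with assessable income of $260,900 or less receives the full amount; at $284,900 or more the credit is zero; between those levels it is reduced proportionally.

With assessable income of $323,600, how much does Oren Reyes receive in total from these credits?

$80

Apprenticeship Credit: 10% of the $90,200 excess over $233,400 is $9,020; credit = $9,100 − $9,020 = $80.
Child Tax Credit: $323,600 meets or exceeds the $276,000 cutoff, so the credit is $0.
Renter's Relief Credit: $323,600 is at or above $284,900, so the credit is $0.
Total: $80 + $0 + $0 = $80.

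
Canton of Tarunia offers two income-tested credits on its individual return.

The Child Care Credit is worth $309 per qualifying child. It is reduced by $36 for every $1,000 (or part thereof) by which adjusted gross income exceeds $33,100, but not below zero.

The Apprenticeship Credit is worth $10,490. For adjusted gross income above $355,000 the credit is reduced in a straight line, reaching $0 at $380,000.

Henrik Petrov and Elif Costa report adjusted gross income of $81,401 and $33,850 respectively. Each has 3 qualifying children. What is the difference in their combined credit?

Henrik ($81,401): Child Care Credit: base = 3 × $309 = $927. income exceeds $33,100 by $48,301 → 49 increments × $36 = $1,764 ≥ base, so the credit is $0. Apprenticeship Credit: $81,401 is at or below the $355,000 threshold, so the full $10,490 applies. total $0 + $10,490 = $10,490
Elif ($33,850): Child Care Credit: base = 3 × $309 = $927. income exceeds $33,100 by $750, which is 1 full-or-partial $1,000 increment; reduction = 1 × $36 = $36, leaving $891. Apprenticeship Credit: $33,850 is at or below the $355,000 threshold, so the full $10,490 applies. total $891 + $10,490 = $11,381
Difference: |$10,490 − $11,381| = $891.

$891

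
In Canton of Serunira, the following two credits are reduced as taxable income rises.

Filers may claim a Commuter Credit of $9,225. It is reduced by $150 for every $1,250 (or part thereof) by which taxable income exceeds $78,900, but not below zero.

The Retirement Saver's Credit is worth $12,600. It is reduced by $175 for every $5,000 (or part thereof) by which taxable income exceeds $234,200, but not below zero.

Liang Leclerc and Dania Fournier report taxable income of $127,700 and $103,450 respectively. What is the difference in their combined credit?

Liang ($127,700): Commuter Credit: income exceeds $78,900 by $48,800, which is 40 full-or-partial $1,250 increments; reduction = 40 × $150 = $6,000, leaving $3,225. Retirement Saver's Credit: $127,700 is at or below the $234,200 threshold, so the full $12,600 applies. total $3,225 + $12,600 = $15,825
Dania ($103,450): Commuter Credit: income exceeds $78,900 by $24,550, which is 20 full-or-partial $1,250 increments; reduction = 20 × $150 = $3,000, leaving $6,225. Retirement Saver's Credit: $103,450 is at or below the $234,200 threshold, so the full $12,600 applies. total $6,225 + $12,600 = $18,825
Difference: |$15,825 − $18,825| = $3,000.

$3,000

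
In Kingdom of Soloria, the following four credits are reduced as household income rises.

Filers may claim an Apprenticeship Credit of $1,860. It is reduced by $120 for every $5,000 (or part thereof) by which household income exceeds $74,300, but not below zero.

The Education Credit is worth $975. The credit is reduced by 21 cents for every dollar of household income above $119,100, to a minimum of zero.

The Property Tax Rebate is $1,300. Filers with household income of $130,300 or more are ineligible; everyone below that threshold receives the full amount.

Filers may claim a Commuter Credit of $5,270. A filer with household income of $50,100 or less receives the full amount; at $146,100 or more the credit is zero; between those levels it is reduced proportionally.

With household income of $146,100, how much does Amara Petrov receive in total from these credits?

$60

Apprenticeship Credit: income exceeds $74,300 by $71,800, which is 15 full-or-partial $5,000 increments; reduction = 15 × $120 = $1,800, leaving $60.
Education Credit: 21% of the $27,000 excess over $119,100 is $5,670 ≥ base, so the credit is $0.
Property Tax Rebate: $146,100 meets or exceeds the $130,300 cutoff, so the credit is $0.
Commuter Credit: $146,100 is at or above $146,100, so the credit is $0.
Total: $60 + $0 + $0 + $0 = $60.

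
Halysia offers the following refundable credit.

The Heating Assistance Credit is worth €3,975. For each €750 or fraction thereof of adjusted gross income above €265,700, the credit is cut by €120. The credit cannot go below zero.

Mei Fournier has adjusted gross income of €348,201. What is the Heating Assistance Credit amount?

Heating Assistance Credit: income exceeds €265,700 by €82,501 → 111 increments × €120 = €13,320 ≥ base, so the credit is €0.

€0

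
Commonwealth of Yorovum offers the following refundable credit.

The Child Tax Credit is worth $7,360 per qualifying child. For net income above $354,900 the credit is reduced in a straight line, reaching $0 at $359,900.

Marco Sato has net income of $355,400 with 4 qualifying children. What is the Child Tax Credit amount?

Child Tax Credit: base = 4 × $7,360 = $29,440. $355,400 is $500 into a $5,000 phase-out range, leaving 4,500/5,000 of the credit: $29,440 × 4,500/5,000 = $26,496.

$26,496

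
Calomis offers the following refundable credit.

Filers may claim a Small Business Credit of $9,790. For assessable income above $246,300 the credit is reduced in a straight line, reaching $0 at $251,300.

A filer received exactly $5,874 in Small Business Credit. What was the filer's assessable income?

$5,874 is 5,874/9,790 of the full $9,790, so 3,916/9,790 of the $5,000 range has been used: income = $246,300 + $5,000 × 3,916/9,790 = $248,300.

$248,300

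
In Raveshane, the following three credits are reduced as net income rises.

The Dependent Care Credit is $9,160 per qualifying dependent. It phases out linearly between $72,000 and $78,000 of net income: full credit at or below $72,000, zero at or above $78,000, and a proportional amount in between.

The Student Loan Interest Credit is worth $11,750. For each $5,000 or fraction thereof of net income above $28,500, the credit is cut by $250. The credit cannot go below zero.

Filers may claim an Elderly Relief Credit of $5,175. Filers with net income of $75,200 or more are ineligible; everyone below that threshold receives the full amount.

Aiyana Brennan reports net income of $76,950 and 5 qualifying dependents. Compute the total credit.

Dependent Care Credit: base = 5 × $9,160 = $45,800. $76,950 is $4,950 into a $6,000 phase-out range, leaving 1,050/6,000 of the credit: $45,800 × 1,050/6,000 = $8,015.
Student Loan Interest Credit: income exceeds $28,500 by $48,450, which is 10 full-or-partial $5,000 increments; reduction = 10 × $250 = $2,500, leaving $9,250.
Elderly Relief Credit: $76,950 meets or exceeds the $75,200 cutoff, so the credit is $0.
Total: $8,015 + $9,250 + $0 = $17,265.

$17,265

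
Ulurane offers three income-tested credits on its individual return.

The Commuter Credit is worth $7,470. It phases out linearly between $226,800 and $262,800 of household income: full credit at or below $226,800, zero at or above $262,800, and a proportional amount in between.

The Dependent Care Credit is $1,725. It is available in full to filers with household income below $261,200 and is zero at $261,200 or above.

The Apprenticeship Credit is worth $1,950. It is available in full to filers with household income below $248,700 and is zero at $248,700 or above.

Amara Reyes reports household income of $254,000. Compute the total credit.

$3,551

Commuter Credit: $254,000 is $27,200 into a $36,000 phase-out range, leaving 8,800/36,000 of the credit: $7,470 × 8,800/36,000 = $1,826.
Dependent Care Credit: $254,000 is below the $261,200 cutoff, so the full $1,725 applies.
Apprenticeship Credit: $254,000 meets or exceeds the $248,700 cutoff, so the credit is $0.
Total: $1,826 + $1,725 + $0 = $3,551.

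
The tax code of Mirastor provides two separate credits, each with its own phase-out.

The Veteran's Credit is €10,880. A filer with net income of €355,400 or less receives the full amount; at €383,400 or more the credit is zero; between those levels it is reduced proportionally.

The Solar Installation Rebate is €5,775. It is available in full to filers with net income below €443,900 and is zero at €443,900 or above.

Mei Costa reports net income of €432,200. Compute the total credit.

€5,775

Veteran's Credit: €432,200 is at or above €383,400, so the credit is €0.
Solar Installation Rebate: €432,200 is below the €443,900 cutoff, so the full €5,775 applies.
Total: €0 + €5,775 = €5,775.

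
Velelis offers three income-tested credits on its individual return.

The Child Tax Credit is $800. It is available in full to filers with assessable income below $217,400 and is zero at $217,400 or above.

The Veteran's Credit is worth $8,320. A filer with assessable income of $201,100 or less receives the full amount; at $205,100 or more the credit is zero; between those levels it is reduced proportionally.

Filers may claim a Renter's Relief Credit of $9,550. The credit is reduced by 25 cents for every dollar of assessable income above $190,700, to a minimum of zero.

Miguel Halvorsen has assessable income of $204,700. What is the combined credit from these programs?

Child Tax Credit: $204,700 is below the $217,400 cutoff, so the full $800 applies.
Veteran's Credit: $204,700 is $3,600 into a $4,000 phase-out range, leaving 400/4,000 of the credit: $8,320 × 400/4,000 = $832.
Renter's Relief Credit: 25% of the $14,000 excess over $190,700 is $3,500; credit = $9,550 − $3,500 = $6,050.
Total: $800 + $832 + $6,050 = $7,682.

$7,682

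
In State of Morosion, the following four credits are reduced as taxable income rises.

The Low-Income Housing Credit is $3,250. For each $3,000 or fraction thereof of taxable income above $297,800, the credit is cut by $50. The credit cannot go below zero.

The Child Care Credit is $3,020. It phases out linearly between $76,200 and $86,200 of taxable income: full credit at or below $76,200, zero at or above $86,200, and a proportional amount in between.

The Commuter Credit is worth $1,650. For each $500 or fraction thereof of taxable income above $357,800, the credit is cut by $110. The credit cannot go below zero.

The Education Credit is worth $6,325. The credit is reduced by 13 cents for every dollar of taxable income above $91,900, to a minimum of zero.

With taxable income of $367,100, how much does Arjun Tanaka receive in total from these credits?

Low-Income Housing Credit: income exceeds $297,800 by $69,300, which is 24 full-or-partial $3,000 increments; reduction = 24 × $50 = $1,200, leaving $2,050.
Child Care Credit: $367,100 is at or above $86,200, so the credit is $0.
Commuter Credit: income exceeds $357,800 by $9,300 → 19 increments × $110 = $2,090 ≥ base, so the credit is $0.
Education Credit: 13% of the $275,200 excess over $91,900 is $35,776 ≥ base, so the credit is $0.
Total: $2,050 + $0 + $0 + $0 = $2,050.

$2,050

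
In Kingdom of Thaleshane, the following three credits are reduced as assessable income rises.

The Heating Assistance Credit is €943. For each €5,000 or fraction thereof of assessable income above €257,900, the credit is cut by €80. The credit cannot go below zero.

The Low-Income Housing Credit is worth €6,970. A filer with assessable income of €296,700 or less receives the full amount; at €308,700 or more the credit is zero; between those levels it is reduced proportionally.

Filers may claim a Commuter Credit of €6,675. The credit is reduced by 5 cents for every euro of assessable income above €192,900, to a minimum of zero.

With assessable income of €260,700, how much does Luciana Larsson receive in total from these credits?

Heating Assistance Credit: income exceeds €257,900 by €2,800, which is 1 full-or-partial €5,000 increment; reduction = 1 × €80 = €80, leaving €863.
Low-Income Housing Credit: €260,700 is at or below the €296,700 threshold, so the full €6,970 applies.
Commuter Credit: 5% of the €67,800 excess over €192,900 is €3,390; credit = €6,675 − €3,390 = €3,285.
Total: €863 + €6,970 + €3,285 = €11,118.

€11,118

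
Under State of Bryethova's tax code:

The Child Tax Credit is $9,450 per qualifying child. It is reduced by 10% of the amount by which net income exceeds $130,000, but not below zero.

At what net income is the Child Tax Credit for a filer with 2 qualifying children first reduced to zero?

$319,000

Full credit = 2 × $9,450 = $18,900.
The credit falls by 10% of each dollar above $130,000, so it reaches zero when the excess is $18,900 / 10% = $189,000: income = $130,000 + $189,000 = $319,000.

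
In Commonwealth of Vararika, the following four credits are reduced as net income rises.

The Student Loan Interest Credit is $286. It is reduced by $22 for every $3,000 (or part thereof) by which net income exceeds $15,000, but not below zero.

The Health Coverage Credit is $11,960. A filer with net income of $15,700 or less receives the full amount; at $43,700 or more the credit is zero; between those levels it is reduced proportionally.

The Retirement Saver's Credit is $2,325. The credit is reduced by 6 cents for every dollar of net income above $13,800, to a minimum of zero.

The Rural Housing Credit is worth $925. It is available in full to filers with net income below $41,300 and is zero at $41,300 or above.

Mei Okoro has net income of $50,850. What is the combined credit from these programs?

$124

Student Loan Interest Credit: income exceeds $15,000 by $35,850, which is 12 full-or-partial $3,000 increments; reduction = 12 × $22 = $264, leaving $22.
Health Coverage Credit: $50,850 is at or above $43,700, so the credit is $0.
Retirement Saver's Credit: 6% of the $37,050 excess over $13,800 is $2,223; credit = $2,325 − $2,223 = $102.
Rural Housing Credit: $50,850 meets or exceeds the $41,300 cutoff, so the credit is $0.
Total: $22 + $0 + $102 + $0 = $124.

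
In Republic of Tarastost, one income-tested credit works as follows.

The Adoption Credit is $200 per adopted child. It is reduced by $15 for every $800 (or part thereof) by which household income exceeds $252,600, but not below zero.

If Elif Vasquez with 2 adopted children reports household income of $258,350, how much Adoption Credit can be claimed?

Adoption Credit: base = 2 × $200 = $400. income exceeds $252,600 by $5,750, which is 8 full-or-partial $800 increments; reduction = 8 × $15 = $120, leaving $280.

$280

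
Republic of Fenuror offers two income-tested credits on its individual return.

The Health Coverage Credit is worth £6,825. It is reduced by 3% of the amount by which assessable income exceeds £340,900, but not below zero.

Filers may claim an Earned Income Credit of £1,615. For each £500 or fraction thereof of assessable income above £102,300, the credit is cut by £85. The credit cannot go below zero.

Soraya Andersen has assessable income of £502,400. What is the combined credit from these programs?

£1,980

Health Coverage Credit: 3% of the £161,500 excess over £340,900 is £4,845; credit = £6,825 − £4,845 = £1,980.
Earned Income Credit: income exceeds £102,300 by £400,100 → 801 increments × £85 = £68,085 ≥ base, so the credit is £0.
Total: £1,980 + £0 = £1,980.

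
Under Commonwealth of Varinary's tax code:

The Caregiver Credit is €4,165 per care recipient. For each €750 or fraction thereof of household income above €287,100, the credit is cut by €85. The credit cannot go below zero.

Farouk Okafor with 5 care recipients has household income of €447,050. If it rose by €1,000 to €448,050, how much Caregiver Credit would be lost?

At €447,050 — base = 5 × €4,165 = €20,825. income exceeds €287,100 by €159,950, which is 214 full-or-partial €750 increments; reduction = 214 × €85 = €18,190, leaving €2,635.
At €448,050 — base = 5 × €4,165 = €20,825. income exceeds €287,100 by €160,950, which is 215 full-or-partial €750 increments; reduction = 215 × €85 = €18,275, leaving €2,550.
Lost: €2,635 − €2,550 = €85.

€85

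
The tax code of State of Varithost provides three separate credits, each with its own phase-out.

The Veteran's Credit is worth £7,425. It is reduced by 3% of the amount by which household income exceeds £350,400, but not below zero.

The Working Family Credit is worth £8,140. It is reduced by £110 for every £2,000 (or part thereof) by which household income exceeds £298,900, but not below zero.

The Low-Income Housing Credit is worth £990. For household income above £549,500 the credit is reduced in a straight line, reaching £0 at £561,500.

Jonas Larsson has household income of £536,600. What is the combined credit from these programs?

£2,829

Veteran's Credit: 3% of the £186,200 excess over £350,400 is £5,586; credit = £7,425 − £5,586 = £1,839.
Working Family Credit: income exceeds £298,900 by £237,700 → 119 increments × £110 = £13,090 ≥ base, so the credit is £0.
Low-Income Housing Credit: £536,600 is at or below the £549,500 threshold, so the full £990 applies.
Total: £1,839 + £0 + £990 = £2,829.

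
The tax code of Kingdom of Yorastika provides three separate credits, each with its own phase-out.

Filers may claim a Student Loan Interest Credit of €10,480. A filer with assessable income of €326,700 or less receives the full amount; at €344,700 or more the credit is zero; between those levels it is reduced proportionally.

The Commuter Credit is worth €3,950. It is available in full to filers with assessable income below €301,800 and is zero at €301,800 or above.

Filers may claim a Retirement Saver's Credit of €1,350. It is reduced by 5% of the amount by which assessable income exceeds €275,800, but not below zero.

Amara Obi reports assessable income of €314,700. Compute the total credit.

Student Loan Interest Credit: €314,700 is at or below the €326,700 threshold, so the full €10,480 applies.
Commuter Credit: €314,700 meets or exceeds the €301,800 cutoff, so the credit is €0.
Retirement Saver's Credit: 5% of the €38,900 excess over €275,800 is €1,945 ≥ base, so the credit is €0.
Total: €10,480 + €0 + €0 = €10,480.

€10,480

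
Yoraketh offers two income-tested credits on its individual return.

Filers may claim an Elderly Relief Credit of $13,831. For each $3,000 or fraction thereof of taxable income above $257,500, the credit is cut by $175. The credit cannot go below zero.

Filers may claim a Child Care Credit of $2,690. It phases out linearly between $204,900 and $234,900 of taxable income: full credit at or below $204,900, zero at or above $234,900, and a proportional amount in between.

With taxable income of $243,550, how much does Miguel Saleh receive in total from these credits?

$13,831

Elderly Relief Credit: $243,550 is at or below the $257,500 threshold, so the full $13,831 applies.
Child Care Credit: $243,550 is at or above $234,900, so the credit is $0.
Total: $13,831 + $0 = $13,831.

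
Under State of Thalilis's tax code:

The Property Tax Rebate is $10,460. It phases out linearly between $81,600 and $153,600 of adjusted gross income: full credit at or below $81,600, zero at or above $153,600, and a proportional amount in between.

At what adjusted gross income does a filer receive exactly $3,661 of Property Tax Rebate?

$128,400

$3,661 is 3,661/10,460 of the full $10,460, so 6,799/10,460 of the $72,000 range has been used: income = $81,600 + $72,000 × 6,799/10,460 = $128,400.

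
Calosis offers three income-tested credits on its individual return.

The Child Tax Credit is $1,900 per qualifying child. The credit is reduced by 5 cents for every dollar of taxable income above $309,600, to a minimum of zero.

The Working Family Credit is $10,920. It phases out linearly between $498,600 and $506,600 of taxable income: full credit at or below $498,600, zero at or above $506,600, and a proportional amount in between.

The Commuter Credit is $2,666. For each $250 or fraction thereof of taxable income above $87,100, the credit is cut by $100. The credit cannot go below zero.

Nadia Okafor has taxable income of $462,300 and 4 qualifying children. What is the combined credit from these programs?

Child Tax Credit: base = 4 × $1,900 = $7,600. 5% of the $152,700 excess over $309,600 is $7,635 ≥ base, so the credit is $0.
Working Family Credit: $462,300 is at or below the $498,600 threshold, so the full $10,920 applies.
Commuter Credit: income exceeds $87,100 by $375,200 → 1501 increments × $100 = $150,100 ≥ base, so the credit is $0.
Total: $0 + $10,920 + $0 = $10,920.

$10,920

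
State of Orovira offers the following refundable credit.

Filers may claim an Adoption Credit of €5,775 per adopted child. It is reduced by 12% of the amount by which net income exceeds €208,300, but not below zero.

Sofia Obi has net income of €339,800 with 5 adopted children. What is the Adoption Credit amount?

Adoption Credit: base = 5 × €5,775 = €28,875. 12% of the €131,500 excess over €208,300 is €15,780; credit = €28,875 − €15,780 = €13,095.

€13,095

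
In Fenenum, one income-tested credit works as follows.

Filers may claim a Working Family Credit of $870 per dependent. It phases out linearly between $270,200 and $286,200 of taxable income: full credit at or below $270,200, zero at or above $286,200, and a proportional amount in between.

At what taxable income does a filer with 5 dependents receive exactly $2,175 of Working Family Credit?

Full credit = 5 × $870 = $4,350.
$2,175 is 2,175/4,350 of the full $4,350, so 2,175/4,350 of the $16,000 range has been used: income = $270,200 + $16,000 × 2,175/4,350 = $278,200.

$278,200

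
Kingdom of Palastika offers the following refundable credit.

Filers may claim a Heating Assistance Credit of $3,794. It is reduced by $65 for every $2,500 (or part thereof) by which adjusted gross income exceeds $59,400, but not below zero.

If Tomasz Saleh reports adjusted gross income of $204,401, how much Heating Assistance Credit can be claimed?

$0

Heating Assistance Credit: income exceeds $59,400 by $145,001 → 59 increments × $65 = $3,835 ≥ base, so the credit is $0.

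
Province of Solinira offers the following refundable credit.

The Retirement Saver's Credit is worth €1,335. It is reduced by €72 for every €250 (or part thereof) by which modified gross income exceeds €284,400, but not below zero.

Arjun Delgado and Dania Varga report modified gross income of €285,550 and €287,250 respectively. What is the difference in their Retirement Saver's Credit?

€504

Arjun (€285,550): Retirement Saver's Credit: income exceeds €284,400 by €1,150, which is 5 full-or-partial €250 increments; reduction = 5 × €72 = €360, leaving €975.
Dania (€287,250): Retirement Saver's Credit: income exceeds €284,400 by €2,850, which is 12 full-or-partial €250 increments; reduction = 12 × €72 = €864, leaving €471.
Difference: |€975 − €471| = €504.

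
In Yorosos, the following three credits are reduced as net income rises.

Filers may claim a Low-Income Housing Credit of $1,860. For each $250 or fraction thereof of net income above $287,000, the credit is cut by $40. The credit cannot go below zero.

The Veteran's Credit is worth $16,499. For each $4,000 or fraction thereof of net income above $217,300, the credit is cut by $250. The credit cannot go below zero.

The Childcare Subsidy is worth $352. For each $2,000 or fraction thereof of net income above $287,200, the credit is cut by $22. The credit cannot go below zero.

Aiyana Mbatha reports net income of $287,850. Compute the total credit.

$14,029

Low-Income Housing Credit: income exceeds $287,000 by $850, which is 4 full-or-partial $250 increments; reduction = 4 × $40 = $160, leaving $1,700.
Veteran's Credit: income exceeds $217,300 by $70,550, which is 18 full-or-partial $4,000 increments; reduction = 18 × $250 = $4,500, leaving $11,999.
Childcare Subsidy: income exceeds $287,200 by $650, which is 1 full-or-partial $2,000 increment; reduction = 1 × $22 = $22, leaving $330.
Total: $1,700 + $11,999 + $330 = $14,029.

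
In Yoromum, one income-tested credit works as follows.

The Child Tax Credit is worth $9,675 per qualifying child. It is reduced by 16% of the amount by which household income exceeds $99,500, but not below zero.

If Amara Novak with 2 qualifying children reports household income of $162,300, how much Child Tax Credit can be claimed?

$9,302

Child Tax Credit: base = 2 × $9,675 = $19,350. 16% of the $62,800 excess over $99,500 is $10,048; credit = $19,350 − $10,048 = $9,302.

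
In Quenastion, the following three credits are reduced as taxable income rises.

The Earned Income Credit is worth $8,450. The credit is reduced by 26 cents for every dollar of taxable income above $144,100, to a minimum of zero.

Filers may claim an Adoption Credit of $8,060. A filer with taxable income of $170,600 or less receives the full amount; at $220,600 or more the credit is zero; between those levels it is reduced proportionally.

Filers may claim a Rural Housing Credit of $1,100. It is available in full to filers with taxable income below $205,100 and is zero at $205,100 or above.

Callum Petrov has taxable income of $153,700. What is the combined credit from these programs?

$15,114

Earned Income Credit: 26% of the $9,600 excess over $144,100 is $2,496; credit = $8,450 − $2,496 = $5,954.
Adoption Credit: $153,700 is at or below the $170,600 threshold, so the full $8,060 applies.
Rural Housing Credit: $153,700 is below the $205,100 cutoff, so the full $1,100 applies.
Total: $5,954 + $8,060 + $1,100 = $15,114.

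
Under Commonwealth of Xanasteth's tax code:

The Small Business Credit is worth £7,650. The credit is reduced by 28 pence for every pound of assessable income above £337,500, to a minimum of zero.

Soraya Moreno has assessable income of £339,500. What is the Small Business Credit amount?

Small Business Credit: 28% of the £2,000 excess over £337,500 is £560; credit = £7,650 − £560 = £7,090.

£7,090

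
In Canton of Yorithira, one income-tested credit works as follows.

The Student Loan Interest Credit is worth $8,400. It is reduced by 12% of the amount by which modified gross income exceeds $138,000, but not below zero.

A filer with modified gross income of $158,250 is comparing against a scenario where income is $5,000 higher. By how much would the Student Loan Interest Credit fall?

$600

At $158,250 — 12% of the $20,250 excess over $138,000 is $2,430; credit = $8,400 − $2,430 = $5,970.
At $163,250 — 12% of the $25,250 excess over $138,000 is $3,030; credit = $8,400 − $3,030 = $5,370.
Lost: $5,970 − $5,370 = $600.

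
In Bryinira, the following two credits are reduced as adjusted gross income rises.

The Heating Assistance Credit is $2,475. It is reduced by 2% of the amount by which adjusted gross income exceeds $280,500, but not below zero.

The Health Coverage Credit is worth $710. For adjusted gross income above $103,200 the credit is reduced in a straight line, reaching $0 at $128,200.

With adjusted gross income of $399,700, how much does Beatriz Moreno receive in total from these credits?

Heating Assistance Credit: 2% of the $119,200 excess over $280,500 is $2,384; credit = $2,475 − $2,384 = $91.
Health Coverage Credit: $399,700 is at or above $128,200, so the credit is $0.
Total: $91 + $0 = $91.

$91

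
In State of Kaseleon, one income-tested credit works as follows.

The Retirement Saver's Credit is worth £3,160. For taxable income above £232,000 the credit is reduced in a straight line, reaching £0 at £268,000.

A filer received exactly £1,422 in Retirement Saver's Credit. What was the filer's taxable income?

£251,800

£1,422 is 1,422/3,160 of the full £3,160, so 1,738/3,160 of the £36,000 range has been used: income = £232,000 + £36,000 × 1,738/3,160 = £251,800.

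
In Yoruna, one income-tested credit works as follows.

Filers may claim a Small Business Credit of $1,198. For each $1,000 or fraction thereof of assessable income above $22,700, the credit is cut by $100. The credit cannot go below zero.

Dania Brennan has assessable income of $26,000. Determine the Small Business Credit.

Small Business Credit: income exceeds $22,700 by $3,300, which is 4 full-or-partial $1,000 increments; reduction = 4 × $100 = $400, leaving $798.

$798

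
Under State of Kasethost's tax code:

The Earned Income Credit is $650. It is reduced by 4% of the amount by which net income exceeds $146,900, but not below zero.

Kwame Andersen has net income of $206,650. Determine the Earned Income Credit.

$0

Earned Income Credit: 4% of the $59,750 excess over $146,900 is $2,390 ≥ base, so the credit is $0.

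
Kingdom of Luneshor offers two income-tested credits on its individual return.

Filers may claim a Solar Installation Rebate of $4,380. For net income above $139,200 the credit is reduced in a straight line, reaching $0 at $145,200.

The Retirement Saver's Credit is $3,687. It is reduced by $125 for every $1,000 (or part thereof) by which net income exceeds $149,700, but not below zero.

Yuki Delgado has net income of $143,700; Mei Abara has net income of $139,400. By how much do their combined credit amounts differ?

$3,139

Yuki ($143,700): Solar Installation Rebate: $143,700 is $4,500 into a $6,000 phase-out range, leaving 1,500/6,000 of the credit: $4,380 × 1,500/6,000 = $1,095. Retirement Saver's Credit: $143,700 is at or below the $149,700 threshold, so the full $3,687 applies. total $1,095 + $3,687 = $4,782
Mei ($139,400): Solar Installation Rebate: $139,400 is $200 into a $6,000 phase-out range, leaving 5,800/6,000 of the credit: $4,380 × 5,800/6,000 = $4,234. Retirement Saver's Credit: $139,400 is at or below the $149,700 threshold, so the full $3,687 applies. total $4,234 + $3,687 = $7,921
Difference: |$4,782 − $7,921| = $3,139.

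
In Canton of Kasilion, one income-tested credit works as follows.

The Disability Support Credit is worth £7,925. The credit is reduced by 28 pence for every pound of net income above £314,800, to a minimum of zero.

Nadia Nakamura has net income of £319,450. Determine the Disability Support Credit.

Disability Support Credit: 28% of the £4,650 excess over £314,800 is £1,302; credit = £7,925 − £1,302 = £6,623.

£6,623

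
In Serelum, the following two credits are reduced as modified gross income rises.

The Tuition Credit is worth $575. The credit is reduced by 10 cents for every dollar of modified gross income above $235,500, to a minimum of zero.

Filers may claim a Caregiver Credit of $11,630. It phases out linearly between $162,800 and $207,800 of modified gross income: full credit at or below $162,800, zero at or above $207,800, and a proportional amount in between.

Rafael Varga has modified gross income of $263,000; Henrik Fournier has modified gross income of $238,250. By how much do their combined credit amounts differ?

Rafael ($263,000): Tuition Credit: 10% of the $27,500 excess over $235,500 is $2,750 ≥ base, so the credit is $0. Caregiver Credit: $263,000 is at or above $207,800, so the credit is $0. total $0 + $0 = $0
Henrik ($238,250): Tuition Credit: 10% of the $2,750 excess over $235,500 is $275; credit = $575 − $275 = $300. Caregiver Credit: $238,250 is at or above $207,800, so the credit is $0. total $300 + $0 = $300
Difference: |$0 − $300| = $300.

$300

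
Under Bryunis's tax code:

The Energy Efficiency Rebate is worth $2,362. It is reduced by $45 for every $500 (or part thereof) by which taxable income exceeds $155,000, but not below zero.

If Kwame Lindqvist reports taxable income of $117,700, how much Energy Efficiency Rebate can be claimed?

Energy Efficiency Rebate: $117,700 is at or below the $155,000 threshold, so the full $2,362 applies.

$2,362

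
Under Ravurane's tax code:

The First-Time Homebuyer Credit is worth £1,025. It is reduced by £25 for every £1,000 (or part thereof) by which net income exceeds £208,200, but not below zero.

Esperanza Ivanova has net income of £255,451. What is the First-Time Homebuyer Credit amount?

£0

First-Time Homebuyer Credit: income exceeds £208,200 by £47,251 → 48 increments × £25 = £1,200 ≥ base, so the credit is £0.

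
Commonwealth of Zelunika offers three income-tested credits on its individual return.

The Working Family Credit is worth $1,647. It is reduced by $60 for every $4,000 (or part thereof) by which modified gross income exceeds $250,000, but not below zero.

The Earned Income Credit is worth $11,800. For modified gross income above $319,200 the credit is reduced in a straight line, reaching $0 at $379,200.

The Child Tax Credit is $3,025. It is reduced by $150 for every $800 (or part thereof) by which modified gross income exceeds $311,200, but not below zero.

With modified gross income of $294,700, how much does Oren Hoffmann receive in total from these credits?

$15,752

Working Family Credit: income exceeds $250,000 by $44,700, which is 12 full-or-partial $4,000 increments; reduction = 12 × $60 = $720, leaving $927.
Earned Income Credit: $294,700 is at or below the $319,200 threshold, so the full $11,800 applies.
Child Tax Credit: $294,700 is at or below the $311,200 threshold, so the full $3,025 applies.
Total: $927 + $11,800 + $3,025 = $15,752.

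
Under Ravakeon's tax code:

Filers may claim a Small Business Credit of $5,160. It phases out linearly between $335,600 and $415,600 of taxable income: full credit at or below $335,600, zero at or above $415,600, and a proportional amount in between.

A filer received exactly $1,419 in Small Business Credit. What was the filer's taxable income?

$393,600

$1,419 is 1,419/5,160 of the full $5,160, so 3,741/5,160 of the $80,000 range has been used: income = $335,600 + $80,000 × 3,741/5,160 = $393,600.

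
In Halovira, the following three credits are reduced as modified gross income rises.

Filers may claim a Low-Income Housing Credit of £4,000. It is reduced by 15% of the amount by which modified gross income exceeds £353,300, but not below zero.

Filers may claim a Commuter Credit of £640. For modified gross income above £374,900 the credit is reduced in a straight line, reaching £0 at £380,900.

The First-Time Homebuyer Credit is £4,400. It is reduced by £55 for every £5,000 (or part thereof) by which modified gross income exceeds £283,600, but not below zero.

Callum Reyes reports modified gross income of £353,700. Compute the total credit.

£8,155

Low-Income Housing Credit: 15% of the £400 excess over £353,300 is £60; credit = £4,000 − £60 = £3,940.
Commuter Credit: £353,700 is at or below the £374,900 threshold, so the full £640 applies.
First-Time Homebuyer Credit: income exceeds £283,600 by £70,100, which is 15 full-or-partial £5,000 increments; reduction = 15 × £55 = £825, leaving £3,575.
Total: £3,940 + £640 + £3,575 = £8,155.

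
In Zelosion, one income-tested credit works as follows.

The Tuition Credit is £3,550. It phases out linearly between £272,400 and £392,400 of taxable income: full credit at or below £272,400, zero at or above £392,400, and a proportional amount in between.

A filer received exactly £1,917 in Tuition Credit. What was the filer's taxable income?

£327,600

£1,917 is 1,917/3,550 of the full £3,550, so 1,633/3,550 of the £120,000 range has been used: income = £272,400 + £120,000 × 1,633/3,550 = £327,600.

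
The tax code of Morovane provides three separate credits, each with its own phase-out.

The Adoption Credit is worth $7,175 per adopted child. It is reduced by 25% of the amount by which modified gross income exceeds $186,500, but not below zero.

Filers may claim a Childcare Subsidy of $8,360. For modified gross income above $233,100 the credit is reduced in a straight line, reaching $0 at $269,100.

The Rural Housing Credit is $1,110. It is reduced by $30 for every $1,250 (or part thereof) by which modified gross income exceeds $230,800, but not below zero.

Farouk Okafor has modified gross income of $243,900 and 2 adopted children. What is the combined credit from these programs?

$6,632

Adoption Credit: base = 2 × $7,175 = $14,350. 25% of the $57,400 excess over $186,500 is $14,350 ≥ base, so the credit is $0.
Childcare Subsidy: $243,900 is $10,800 into a $36,000 phase-out range, leaving 25,200/36,000 of the credit: $8,360 × 25,200/36,000 = $5,852.
Rural Housing Credit: income exceeds $230,800 by $13,100, which is 11 full-or-partial $1,250 increments; reduction = 11 × $30 = $330, leaving $780.
Total: $0 + $5,852 + $780 = $6,632.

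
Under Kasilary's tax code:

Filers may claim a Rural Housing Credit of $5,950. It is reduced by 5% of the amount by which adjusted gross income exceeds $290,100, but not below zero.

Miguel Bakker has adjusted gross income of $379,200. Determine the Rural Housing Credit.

Rural Housing Credit: 5% of the $89,100 excess over $290,100 is $4,455; credit = $5,950 − $4,455 = $1,495.

$1,495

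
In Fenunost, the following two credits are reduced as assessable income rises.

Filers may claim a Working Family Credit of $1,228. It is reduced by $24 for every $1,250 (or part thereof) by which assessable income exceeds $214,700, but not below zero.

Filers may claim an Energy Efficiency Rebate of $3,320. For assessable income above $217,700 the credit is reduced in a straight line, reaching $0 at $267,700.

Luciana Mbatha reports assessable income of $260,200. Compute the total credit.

$838

Working Family Credit: income exceeds $214,700 by $45,500, which is 37 full-or-partial $1,250 increments; reduction = 37 × $24 = $888, leaving $340.
Energy Efficiency Rebate: $260,200 is $42,500 into a $50,000 phase-out range, leaving 7,500/50,000 of the credit: $3,320 × 7,500/50,000 = $498.
Total: $340 + $498 = $838.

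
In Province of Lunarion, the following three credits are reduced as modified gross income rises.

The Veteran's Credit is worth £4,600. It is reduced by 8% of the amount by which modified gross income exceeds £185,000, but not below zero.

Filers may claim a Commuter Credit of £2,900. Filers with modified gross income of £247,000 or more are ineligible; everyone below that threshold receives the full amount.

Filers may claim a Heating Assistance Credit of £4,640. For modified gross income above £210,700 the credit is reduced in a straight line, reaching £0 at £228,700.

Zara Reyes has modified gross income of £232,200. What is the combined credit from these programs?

£3,724

Veteran's Credit: 8% of the £47,200 excess over £185,000 is £3,776; credit = £4,600 − £3,776 = £824.
Commuter Credit: £232,200 is below the £247,000 cutoff, so the full £2,900 applies.
Heating Assistance Credit: £232,200 is at or above £228,700, so the credit is £0.
Total: £824 + £2,900 + £0 = £3,724.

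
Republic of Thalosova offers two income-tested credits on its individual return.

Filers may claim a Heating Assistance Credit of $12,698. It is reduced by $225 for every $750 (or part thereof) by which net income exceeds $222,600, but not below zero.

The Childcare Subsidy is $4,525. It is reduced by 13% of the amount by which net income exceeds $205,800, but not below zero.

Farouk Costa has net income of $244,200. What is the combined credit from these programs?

$6,173

Heating Assistance Credit: income exceeds $222,600 by $21,600, which is 29 full-or-partial $750 increments; reduction = 29 × $225 = $6,525, leaving $6,173.
Childcare Subsidy: 13% of the $38,400 excess over $205,800 is $4,992 ≥ base, so the credit is $0.
Total: $6,173 + $0 = $6,173.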